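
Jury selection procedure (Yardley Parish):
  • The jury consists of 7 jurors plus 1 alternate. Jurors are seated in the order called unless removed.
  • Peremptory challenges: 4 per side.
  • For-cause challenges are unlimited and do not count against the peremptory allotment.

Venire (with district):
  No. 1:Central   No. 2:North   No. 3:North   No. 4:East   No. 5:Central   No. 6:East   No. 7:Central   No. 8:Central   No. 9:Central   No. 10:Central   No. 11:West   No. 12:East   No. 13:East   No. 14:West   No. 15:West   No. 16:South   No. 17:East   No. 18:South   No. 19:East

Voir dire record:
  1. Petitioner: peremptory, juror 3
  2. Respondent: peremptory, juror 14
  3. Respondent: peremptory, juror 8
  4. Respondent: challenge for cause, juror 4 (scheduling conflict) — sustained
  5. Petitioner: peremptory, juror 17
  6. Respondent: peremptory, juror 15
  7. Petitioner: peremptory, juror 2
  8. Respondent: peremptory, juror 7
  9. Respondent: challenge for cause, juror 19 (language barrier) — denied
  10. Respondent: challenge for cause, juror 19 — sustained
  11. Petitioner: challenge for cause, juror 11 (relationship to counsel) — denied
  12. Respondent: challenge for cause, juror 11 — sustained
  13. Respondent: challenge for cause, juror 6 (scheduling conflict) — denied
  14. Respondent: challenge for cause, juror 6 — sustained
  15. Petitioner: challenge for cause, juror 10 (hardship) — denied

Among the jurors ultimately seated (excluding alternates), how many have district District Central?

4

Removed: #2, #3, #4, #6, #7, #8, #11, #14, #15, #17, #19.
Seated jurors 1–7: #1, #5, #9, #10, #12, #13, #16 (alternates #18 not counted).
Of those, in District Central: #1, #5, #9, #10 → 4.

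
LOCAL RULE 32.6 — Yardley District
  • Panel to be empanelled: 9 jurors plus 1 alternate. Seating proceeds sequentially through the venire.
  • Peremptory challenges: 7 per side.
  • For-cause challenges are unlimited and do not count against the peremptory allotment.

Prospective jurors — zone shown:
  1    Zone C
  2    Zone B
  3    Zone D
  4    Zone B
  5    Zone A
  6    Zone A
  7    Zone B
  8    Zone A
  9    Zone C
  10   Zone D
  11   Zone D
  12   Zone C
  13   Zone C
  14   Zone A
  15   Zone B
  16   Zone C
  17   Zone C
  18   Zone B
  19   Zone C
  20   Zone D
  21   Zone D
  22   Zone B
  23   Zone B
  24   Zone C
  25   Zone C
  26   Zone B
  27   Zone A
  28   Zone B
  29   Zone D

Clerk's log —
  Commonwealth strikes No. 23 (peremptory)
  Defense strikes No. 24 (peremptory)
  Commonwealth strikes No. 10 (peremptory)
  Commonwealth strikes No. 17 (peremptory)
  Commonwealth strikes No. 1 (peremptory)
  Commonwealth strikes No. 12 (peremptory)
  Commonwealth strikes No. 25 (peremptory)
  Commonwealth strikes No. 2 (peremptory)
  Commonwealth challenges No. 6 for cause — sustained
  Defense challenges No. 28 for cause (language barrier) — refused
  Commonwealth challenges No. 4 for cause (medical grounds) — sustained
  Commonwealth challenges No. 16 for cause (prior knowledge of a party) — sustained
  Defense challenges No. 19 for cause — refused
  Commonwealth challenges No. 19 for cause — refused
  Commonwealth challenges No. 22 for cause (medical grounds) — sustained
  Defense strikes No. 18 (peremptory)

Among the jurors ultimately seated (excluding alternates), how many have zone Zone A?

3

Removed: #1, #2, #4, #6, #10, #12, #16, #17, #18, #22, #23, #24, #25.
Seated jurors 1–9: #3, #5, #7, #8, #9, #11, #13, #14, #15 (alternates #19 not counted).
Of those, in Zone A: #5, #8, #14 → 3.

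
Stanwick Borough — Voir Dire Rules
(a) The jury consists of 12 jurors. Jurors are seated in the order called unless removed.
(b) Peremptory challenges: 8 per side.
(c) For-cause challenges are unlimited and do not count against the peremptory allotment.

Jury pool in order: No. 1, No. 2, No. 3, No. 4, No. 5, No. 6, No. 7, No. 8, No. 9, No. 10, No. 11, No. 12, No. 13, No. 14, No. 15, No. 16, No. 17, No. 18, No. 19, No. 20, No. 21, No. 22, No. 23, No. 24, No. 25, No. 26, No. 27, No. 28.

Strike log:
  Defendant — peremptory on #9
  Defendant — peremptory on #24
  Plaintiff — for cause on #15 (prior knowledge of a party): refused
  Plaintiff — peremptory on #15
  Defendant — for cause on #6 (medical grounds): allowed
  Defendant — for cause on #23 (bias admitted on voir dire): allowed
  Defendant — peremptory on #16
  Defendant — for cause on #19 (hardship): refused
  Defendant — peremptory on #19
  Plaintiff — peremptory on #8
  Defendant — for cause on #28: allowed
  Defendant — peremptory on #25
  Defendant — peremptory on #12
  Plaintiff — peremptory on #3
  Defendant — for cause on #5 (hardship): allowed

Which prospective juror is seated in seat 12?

21

Removed: #3, #5, #6, #8, #9, #12, #15, #16, #19, #23, #24, #25, #28.
Seating in order: seats 1–12 → #1, #2, #4, #7, #10, #11, #13, #14, #17, #18, #20, #21.
So seat 12 is #21.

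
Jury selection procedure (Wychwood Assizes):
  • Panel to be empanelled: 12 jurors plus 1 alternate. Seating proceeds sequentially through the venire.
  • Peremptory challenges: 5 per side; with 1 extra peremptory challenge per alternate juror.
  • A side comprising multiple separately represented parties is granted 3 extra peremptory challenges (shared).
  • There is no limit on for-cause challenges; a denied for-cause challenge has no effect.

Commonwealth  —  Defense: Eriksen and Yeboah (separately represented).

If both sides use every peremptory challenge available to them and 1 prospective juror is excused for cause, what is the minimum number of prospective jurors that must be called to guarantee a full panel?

Seats to fill: 12 + 1 alternates = 13.
Peremptories — Commonwealth: 5 + 1×1 = 6; Defense: 5 + 1×1 + 3 = 9; total 15.
For-cause removals: 1.
Minimum venire: 13 + 15 + 1 = 29.

29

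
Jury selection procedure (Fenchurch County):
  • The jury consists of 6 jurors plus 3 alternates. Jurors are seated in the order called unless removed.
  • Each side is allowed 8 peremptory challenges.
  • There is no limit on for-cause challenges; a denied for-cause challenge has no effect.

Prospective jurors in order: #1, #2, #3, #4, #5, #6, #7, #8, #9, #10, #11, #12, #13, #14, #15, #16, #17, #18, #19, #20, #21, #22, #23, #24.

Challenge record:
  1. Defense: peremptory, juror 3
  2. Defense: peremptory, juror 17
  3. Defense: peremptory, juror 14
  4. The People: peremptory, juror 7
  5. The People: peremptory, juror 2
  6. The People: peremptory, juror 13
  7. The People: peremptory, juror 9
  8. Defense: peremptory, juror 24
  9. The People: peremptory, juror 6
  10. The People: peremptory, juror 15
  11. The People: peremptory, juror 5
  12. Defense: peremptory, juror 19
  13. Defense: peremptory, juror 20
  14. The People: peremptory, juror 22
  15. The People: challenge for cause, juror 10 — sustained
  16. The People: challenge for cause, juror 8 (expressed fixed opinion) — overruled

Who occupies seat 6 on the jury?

16

Removed: #2, #3, #5, #6, #7, #9, #10, #13, #14, #15, #17, #19, #20, #22, #24. (#8 stays — for-cause denied.)
Seating in order: seats 1–6 → #1, #4, #8, #11, #12, #16; alternates → #18, #21, #23.
So seat 6 is #16.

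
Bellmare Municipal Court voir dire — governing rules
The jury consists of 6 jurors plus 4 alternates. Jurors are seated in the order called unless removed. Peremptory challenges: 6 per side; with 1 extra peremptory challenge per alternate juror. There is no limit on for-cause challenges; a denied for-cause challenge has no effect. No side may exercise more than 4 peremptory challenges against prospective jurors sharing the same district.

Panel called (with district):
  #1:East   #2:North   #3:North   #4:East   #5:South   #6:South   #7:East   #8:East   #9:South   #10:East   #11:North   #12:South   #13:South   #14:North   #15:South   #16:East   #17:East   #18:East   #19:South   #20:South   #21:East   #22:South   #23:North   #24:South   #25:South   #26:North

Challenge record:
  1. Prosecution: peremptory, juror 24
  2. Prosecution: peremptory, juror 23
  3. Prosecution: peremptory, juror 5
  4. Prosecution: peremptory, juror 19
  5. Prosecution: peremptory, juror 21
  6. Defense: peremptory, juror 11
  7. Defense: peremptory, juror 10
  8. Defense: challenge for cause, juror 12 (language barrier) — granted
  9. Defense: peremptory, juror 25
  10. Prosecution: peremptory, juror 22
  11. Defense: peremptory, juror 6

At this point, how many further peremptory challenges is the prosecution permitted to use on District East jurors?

3

Prosecution peremptories so far: #24, #23, #5, #19, #21, #22 — 6 of 10 used, 4 left overall.
Against District East: #21 — 1 used; per-district cap 4 leaves 3.
Binding limit: min(4, 3) = 3.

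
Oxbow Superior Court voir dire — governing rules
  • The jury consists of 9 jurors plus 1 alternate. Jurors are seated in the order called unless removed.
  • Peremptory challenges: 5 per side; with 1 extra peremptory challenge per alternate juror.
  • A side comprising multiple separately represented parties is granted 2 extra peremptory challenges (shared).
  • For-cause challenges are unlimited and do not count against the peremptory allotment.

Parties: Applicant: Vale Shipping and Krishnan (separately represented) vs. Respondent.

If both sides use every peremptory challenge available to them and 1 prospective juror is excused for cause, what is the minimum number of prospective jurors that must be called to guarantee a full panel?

Seats to fill: 9 + 1 alternates = 10.
Peremptories — Applicant: 5 + 1×1 + 2 = 8; Respondent: 5 + 1×1 = 6; total 14.
For-cause removals: 1.
Minimum venire: 10 + 14 + 1 = 25.

25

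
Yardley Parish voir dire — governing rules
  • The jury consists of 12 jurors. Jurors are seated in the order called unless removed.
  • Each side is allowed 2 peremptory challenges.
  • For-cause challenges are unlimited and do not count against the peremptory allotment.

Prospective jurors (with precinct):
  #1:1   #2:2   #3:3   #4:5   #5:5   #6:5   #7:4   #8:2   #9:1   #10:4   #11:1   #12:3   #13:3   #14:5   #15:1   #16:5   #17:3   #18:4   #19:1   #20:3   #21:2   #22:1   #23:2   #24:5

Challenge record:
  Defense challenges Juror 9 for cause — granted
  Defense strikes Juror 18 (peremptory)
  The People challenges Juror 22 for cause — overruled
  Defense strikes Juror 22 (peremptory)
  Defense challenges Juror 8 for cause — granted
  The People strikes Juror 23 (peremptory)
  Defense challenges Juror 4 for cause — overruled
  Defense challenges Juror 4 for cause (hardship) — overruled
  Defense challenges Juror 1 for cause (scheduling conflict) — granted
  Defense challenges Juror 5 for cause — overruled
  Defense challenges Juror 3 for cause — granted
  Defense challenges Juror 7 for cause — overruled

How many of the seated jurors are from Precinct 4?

2

Removed: #1, #3, #8, #9, #18, #22, #23.
Seated jurors 1–12: #2, #4, #5, #6, #7, #10, #11, #12, #13, #14, #15, #16.
Of those, in Precinct 4: #7, #10 → 2.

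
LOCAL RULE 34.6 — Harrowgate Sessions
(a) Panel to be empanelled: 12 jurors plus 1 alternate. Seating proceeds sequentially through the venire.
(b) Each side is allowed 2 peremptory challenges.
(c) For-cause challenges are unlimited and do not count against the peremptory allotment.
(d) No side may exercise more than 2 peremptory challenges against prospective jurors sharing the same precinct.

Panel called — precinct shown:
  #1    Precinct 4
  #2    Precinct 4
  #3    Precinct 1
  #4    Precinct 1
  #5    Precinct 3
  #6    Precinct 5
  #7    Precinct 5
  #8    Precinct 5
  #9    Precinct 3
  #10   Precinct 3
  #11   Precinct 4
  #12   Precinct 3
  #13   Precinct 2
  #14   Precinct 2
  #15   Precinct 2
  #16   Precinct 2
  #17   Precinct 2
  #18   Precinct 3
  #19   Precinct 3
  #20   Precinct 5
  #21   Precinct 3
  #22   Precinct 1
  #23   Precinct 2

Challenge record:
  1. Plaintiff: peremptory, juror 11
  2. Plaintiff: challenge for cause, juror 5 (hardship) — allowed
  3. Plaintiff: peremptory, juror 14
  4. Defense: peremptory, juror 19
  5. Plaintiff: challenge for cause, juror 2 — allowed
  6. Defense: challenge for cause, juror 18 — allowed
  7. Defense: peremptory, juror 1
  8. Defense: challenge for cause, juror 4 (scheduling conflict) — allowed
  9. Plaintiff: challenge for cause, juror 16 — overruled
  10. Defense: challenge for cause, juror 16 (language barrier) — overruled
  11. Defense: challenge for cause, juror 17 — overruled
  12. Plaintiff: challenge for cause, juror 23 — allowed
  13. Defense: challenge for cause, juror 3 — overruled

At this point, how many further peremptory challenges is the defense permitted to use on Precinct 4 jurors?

0

Defense peremptories so far: #19, #1 — 2 of 2 used, 0 left overall.
Against Precinct 4: #1 — 1 used; per-precinct cap 2 leaves 1.
Binding limit: min(0, 1) = 0.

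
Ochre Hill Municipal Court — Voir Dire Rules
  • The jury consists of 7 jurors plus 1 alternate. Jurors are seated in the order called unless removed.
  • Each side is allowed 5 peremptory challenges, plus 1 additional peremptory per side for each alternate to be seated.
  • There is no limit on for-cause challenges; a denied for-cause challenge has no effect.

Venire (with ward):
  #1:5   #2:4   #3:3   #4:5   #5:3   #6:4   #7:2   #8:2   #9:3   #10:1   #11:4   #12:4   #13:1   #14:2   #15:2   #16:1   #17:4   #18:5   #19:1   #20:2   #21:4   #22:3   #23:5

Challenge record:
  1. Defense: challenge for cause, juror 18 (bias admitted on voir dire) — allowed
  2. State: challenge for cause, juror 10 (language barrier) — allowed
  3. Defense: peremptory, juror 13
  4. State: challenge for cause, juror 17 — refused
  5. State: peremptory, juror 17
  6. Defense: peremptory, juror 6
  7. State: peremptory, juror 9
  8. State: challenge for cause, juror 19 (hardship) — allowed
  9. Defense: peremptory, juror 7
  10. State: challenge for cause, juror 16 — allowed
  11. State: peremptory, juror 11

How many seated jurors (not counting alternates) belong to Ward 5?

Removed: #6, #7, #9, #10, #11, #13, #16, #17, #18, #19.
Seated jurors 1–7: #1, #2, #3, #4, #5, #8, #12 (alternates #14 not counted).
Of those, in Ward 5: #1, #4 → 2.

2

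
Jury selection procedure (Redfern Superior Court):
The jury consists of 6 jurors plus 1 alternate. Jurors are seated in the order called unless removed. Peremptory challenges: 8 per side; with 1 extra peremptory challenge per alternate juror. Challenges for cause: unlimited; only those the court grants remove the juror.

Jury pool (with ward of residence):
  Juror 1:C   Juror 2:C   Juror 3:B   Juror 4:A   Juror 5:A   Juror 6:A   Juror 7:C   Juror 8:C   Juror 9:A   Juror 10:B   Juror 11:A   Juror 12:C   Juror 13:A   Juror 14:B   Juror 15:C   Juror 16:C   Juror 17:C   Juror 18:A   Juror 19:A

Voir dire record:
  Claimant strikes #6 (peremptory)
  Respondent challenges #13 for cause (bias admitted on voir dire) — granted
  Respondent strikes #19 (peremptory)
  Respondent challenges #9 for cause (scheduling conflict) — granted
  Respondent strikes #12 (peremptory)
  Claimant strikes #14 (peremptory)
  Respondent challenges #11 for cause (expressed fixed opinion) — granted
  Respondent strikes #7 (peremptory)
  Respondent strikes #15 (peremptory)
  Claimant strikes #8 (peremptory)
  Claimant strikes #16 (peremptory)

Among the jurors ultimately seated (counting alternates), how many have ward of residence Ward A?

2

Removed: #6, #7, #8, #9, #11, #12, #13, #14, #15, #16, #19.
Seated (7 incl. alternates): #1, #2, #3, #4, #5, #10, #17.
Of those, in Ward A: #4, #5 → 2.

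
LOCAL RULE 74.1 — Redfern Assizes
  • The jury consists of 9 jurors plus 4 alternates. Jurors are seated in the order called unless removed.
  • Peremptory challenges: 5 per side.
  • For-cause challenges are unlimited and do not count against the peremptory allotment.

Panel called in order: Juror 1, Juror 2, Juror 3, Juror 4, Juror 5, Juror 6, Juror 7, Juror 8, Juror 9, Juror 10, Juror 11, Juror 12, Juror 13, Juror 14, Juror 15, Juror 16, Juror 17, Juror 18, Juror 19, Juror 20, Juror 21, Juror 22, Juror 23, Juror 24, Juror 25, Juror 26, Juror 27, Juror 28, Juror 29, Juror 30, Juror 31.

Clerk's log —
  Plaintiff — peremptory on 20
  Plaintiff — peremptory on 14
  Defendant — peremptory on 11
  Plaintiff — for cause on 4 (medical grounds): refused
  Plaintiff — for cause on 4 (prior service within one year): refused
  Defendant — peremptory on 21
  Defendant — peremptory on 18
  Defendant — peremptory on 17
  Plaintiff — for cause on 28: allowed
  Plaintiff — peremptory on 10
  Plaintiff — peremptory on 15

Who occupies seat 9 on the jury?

Removed: #10, #11, #14, #15, #17, #18, #20, #21, #28. (#4 stays — for-cause denied.)
Seating in order: seats 1–9 → #1, #2, #3, #4, #5, #6, #7, #8, #9; alternates → #12, #13, #16, #19.
So seat 9 is #9.

9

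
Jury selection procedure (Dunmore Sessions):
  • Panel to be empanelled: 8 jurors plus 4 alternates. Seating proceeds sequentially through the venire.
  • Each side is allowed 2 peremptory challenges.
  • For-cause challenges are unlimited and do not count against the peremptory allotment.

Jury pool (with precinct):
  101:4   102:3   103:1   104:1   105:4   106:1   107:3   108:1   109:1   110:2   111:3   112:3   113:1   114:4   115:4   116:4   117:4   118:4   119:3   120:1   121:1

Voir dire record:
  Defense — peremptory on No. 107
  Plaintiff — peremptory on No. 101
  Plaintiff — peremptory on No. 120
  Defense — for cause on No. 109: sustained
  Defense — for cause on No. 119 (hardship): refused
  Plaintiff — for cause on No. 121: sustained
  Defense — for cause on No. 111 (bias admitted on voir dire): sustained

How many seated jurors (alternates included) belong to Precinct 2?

1

Removed: #101, #107, #109, #111, #120, #121.
Seated (12 incl. alternates): #102, #103, #104, #105, #106, #108, #110, #112, #113, #114, #115, #116.
Of those, in Precinct 2: #110 → 1.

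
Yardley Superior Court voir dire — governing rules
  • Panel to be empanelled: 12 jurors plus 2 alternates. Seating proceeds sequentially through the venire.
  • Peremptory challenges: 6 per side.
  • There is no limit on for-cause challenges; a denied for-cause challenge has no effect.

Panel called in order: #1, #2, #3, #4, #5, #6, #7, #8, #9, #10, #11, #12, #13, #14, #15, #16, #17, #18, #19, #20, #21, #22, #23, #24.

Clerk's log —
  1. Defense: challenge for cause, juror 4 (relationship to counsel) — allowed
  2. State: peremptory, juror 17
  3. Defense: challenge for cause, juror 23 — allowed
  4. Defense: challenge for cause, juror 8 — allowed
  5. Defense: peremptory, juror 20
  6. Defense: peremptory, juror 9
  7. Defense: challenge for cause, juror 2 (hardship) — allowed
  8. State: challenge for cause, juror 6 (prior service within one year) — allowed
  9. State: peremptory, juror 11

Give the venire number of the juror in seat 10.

Removed: #2, #4, #6, #8, #9, #11, #17, #20, #23.
Seating in order: seats 1–12 → #1, #3, #5, #7, #10, #12, #13, #14, #15, #16, #18, #19; alternates → #21, #22.
So seat 10 is #16.

16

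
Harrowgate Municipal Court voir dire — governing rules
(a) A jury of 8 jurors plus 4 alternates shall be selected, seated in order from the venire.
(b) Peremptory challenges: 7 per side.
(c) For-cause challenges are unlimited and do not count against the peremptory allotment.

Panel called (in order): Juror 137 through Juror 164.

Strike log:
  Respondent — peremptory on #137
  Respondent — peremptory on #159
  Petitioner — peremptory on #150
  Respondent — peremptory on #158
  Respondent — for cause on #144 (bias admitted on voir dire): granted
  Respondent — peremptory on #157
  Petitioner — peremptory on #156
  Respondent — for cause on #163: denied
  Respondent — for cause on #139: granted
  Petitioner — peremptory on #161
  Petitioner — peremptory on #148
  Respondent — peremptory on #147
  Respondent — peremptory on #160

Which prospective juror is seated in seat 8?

149

Removed: #137, #139, #144, #147, #148, #150, #156, #157, #158, #159, #160, #161. (#163 stays — for-cause denied.)
Seating in order: seats 1–8 → #138, #140, #141, #142, #143, #145, #146, #149; alternates → #151, #152, #153, #154.
So seat 8 is #149.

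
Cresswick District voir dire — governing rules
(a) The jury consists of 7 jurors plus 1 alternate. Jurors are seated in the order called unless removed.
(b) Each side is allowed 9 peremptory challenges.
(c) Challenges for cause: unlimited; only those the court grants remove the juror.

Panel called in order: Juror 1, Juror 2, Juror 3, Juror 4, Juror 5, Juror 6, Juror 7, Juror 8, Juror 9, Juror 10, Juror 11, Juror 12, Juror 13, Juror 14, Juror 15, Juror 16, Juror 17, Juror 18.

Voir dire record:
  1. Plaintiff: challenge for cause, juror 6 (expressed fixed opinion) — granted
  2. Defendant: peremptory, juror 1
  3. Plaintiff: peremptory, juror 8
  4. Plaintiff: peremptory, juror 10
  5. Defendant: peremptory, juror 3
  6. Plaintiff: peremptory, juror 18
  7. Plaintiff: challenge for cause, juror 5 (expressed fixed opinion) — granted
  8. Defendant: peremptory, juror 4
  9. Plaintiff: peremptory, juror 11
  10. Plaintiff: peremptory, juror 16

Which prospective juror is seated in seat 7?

Removed: #1, #3, #4, #5, #6, #8, #10, #11, #16, #18.
Seating in order: seats 1–7 → #2, #7, #9, #12, #13, #14, #15; alternates → #17.
So seat 7 is #15.

15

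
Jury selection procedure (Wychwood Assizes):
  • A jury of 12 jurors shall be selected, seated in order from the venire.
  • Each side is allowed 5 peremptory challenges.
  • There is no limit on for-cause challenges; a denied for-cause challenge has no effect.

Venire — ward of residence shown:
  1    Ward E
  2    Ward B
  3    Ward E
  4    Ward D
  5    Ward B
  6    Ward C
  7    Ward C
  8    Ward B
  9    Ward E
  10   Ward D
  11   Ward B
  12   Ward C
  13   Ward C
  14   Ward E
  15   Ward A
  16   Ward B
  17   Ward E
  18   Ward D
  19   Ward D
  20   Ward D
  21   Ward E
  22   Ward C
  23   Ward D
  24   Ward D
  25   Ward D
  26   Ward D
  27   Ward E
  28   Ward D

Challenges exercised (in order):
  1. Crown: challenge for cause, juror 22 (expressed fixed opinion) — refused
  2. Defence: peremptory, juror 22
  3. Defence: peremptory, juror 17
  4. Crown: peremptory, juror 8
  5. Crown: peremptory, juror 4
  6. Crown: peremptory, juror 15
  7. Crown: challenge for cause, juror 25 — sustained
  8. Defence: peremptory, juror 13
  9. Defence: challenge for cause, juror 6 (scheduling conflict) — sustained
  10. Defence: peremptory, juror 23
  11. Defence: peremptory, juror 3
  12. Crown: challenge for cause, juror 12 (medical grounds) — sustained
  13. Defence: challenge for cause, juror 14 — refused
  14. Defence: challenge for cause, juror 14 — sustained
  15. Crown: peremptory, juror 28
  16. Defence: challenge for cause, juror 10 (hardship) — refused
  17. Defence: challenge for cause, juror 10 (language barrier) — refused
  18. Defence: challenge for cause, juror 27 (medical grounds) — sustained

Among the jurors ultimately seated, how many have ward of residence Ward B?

4

Removed: #3, #4, #6, #8, #12, #13, #14, #15, #17, #22, #23, #25, #27, #28.
Seated jurors 1–12: #1, #2, #5, #7, #9, #10, #11, #16, #18, #19, #20, #21.
Of those, in Ward B: #2, #5, #11, #16 → 4.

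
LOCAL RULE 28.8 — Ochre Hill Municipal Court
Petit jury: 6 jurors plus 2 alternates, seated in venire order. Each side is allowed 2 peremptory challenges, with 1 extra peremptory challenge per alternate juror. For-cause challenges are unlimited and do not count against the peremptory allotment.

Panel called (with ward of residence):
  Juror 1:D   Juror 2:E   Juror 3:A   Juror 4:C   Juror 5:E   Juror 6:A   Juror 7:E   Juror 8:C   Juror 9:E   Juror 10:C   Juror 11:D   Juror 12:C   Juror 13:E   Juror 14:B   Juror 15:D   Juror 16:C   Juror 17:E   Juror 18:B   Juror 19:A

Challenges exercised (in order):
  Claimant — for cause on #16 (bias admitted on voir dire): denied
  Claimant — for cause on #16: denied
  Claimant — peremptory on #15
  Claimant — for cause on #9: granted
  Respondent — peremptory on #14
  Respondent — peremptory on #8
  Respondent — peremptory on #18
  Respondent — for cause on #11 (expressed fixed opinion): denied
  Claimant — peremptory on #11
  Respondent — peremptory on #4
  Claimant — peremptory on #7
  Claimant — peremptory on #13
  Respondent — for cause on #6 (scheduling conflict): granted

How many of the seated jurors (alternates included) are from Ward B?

Removed: #4, #6, #7, #8, #9, #11, #13, #14, #15, #18.
Seated (8 incl. alternates): #1, #2, #3, #5, #10, #12, #16, #17.
None of those are in Ward B → 0.

0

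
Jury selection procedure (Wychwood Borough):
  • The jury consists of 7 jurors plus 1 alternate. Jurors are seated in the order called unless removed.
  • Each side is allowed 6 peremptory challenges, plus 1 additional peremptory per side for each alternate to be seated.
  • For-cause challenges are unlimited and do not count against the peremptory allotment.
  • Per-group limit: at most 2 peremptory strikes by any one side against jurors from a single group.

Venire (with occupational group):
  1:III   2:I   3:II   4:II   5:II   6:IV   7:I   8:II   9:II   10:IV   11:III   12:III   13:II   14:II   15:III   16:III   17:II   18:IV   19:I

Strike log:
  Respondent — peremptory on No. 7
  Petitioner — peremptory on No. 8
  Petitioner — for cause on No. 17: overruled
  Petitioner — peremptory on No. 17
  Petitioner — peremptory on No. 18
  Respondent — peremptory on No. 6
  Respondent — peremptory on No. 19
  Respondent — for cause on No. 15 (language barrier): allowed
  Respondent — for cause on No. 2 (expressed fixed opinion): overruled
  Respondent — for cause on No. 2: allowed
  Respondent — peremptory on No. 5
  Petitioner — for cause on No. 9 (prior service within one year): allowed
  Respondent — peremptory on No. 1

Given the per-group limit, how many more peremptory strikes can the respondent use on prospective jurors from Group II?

Respondent peremptories so far: #7, #6, #19, #5, #1 — 5 of 7 used, 2 left overall.
Against Group II: #5 — 1 used; per-group cap 2 leaves 1.
Binding limit: min(2, 1) = 1.

1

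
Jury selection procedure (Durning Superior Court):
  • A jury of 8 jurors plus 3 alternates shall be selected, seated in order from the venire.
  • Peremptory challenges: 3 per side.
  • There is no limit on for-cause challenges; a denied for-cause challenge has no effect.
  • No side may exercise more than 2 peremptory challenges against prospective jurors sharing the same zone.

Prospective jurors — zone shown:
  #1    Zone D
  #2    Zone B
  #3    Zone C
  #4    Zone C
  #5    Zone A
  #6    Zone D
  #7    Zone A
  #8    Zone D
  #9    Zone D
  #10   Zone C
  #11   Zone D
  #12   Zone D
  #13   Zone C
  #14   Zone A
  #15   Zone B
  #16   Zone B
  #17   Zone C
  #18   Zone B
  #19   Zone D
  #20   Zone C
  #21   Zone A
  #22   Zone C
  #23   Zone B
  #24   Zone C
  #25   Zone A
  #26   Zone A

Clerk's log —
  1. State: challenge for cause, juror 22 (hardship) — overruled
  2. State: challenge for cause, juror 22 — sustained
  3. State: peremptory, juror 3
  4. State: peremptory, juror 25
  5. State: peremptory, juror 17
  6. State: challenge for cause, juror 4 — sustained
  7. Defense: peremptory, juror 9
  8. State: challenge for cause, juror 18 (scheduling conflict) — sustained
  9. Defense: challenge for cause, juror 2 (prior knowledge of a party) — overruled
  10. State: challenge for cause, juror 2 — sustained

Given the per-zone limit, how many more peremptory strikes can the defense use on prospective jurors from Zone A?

Defense peremptories so far: #9 — 1 of 3 used, 2 left overall.
Against Zone A: none yet — per-zone cap 2 leaves 2.
Binding limit: min(2, 2) = 2.

2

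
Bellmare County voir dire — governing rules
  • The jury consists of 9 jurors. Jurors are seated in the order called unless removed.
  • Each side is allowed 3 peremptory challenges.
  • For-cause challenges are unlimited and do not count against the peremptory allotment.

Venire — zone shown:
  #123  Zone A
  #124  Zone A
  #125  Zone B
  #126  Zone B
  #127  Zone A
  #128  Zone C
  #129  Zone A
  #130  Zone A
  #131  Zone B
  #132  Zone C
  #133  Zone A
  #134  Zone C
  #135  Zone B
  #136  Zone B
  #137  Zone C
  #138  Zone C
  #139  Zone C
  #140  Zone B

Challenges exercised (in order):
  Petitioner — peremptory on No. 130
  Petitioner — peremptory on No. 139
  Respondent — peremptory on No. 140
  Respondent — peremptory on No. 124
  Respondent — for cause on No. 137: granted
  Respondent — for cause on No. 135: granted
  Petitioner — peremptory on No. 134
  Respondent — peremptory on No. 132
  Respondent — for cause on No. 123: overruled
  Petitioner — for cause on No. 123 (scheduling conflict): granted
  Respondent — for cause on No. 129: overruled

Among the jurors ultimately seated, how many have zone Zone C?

Removed: #123, #124, #130, #132, #134, #135, #137, #139, #140.
Seated jurors 1–9: #125, #126, #127, #128, #129, #131, #133, #136, #138.
Of those, in Zone C: #128, #138 → 2.

2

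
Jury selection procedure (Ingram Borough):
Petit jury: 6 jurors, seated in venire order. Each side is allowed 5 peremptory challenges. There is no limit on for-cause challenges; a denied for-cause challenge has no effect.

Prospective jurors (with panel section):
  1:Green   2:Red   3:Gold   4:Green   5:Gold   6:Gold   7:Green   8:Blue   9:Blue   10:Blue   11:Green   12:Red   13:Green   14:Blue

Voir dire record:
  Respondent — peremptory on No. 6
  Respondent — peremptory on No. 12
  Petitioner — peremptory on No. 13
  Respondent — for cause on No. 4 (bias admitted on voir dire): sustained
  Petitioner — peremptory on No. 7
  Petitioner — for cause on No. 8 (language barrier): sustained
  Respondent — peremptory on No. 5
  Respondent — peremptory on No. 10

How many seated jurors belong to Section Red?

Removed: #4, #5, #6, #7, #8, #10, #12, #13.
Seated jurors 1–6: #1, #2, #3, #9, #11, #14.
Of those, in Section Red: #2 → 1.

1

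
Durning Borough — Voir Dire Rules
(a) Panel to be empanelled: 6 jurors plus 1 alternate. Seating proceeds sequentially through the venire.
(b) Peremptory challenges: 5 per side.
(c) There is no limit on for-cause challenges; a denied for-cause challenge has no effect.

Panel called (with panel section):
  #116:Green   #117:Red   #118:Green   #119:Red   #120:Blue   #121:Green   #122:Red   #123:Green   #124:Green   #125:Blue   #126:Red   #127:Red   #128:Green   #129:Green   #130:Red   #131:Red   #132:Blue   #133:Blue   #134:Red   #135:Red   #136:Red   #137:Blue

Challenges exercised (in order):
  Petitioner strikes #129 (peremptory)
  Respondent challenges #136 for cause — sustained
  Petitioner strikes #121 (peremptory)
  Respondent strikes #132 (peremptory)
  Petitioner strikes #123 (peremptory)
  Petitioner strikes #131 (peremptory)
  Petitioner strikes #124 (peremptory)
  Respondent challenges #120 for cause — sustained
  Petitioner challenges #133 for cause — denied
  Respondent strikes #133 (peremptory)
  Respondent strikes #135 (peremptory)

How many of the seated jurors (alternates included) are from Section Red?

Removed: #120, #121, #123, #124, #129, #131, #132, #133, #135, #136.
Seated (7 incl. alternates): #116, #117, #118, #119, #122, #125, #126.
Of those, in Section Red: #117, #119, #122, #126 → 4.

4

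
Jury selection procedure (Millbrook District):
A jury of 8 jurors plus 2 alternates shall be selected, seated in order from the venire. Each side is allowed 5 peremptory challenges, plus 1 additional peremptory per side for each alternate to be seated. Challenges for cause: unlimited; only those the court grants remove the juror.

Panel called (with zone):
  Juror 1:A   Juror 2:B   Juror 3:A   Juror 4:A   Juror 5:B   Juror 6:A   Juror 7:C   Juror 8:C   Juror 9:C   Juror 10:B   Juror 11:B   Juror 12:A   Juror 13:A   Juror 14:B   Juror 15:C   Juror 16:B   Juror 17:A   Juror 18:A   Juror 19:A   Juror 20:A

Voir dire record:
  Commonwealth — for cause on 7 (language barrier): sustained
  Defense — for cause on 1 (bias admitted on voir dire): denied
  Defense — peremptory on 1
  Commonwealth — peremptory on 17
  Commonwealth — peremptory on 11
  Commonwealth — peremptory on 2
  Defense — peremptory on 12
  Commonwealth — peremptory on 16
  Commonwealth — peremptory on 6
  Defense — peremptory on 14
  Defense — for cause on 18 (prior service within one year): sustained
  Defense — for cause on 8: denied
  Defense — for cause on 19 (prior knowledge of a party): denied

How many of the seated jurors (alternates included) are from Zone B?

2

Removed: #1, #2, #6, #7, #11, #12, #14, #16, #17, #18.
Seated (10 incl. alternates): #3, #4, #5, #8, #9, #10, #13, #15, #19, #20.
Of those, in Zone B: #5, #10 → 2.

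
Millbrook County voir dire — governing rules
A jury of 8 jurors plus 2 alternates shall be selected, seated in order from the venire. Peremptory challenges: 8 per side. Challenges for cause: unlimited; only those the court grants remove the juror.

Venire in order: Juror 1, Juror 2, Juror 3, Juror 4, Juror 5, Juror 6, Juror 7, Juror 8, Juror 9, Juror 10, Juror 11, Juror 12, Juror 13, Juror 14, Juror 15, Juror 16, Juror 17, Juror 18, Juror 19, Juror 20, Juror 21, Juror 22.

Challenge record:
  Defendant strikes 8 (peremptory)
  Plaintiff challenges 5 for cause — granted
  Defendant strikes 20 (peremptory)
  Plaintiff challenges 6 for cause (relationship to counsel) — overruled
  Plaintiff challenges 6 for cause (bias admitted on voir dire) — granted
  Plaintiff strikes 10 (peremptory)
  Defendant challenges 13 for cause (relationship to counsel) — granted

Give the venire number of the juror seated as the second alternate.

Removed: #5, #6, #8, #10, #13, #20.
Seating in order: seats 1–8 → #1, #2, #3, #4, #7, #9, #11, #12; alternates → #14, #15.
So alternate 2 is #15.

15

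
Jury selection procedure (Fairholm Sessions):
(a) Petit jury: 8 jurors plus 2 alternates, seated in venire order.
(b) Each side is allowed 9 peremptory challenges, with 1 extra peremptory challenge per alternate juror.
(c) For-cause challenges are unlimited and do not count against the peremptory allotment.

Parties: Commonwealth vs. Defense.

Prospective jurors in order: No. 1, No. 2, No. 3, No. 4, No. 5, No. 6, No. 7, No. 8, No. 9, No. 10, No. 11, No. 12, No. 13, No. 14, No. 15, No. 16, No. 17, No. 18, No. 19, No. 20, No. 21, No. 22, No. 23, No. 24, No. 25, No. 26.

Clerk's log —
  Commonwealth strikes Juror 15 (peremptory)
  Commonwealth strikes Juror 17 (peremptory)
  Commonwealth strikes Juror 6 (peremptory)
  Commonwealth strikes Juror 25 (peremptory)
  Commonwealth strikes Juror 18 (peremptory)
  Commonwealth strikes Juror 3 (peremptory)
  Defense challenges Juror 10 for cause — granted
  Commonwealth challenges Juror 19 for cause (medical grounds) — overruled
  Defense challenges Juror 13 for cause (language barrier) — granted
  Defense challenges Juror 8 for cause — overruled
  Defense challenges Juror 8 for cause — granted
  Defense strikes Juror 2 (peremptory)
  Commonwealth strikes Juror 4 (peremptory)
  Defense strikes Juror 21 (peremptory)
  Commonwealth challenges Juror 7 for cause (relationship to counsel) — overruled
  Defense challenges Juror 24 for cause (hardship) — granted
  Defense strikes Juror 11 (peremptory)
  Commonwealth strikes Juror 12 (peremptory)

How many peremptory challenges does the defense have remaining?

Defense allotment: 9 base + 1 × 2 alternates = 11.
Defense peremptories used: #2, #21, #11 — 3 (for-cause on #10, #13, #8, #8, #24 don't count).
Remaining: 11 − 3 = 8.

8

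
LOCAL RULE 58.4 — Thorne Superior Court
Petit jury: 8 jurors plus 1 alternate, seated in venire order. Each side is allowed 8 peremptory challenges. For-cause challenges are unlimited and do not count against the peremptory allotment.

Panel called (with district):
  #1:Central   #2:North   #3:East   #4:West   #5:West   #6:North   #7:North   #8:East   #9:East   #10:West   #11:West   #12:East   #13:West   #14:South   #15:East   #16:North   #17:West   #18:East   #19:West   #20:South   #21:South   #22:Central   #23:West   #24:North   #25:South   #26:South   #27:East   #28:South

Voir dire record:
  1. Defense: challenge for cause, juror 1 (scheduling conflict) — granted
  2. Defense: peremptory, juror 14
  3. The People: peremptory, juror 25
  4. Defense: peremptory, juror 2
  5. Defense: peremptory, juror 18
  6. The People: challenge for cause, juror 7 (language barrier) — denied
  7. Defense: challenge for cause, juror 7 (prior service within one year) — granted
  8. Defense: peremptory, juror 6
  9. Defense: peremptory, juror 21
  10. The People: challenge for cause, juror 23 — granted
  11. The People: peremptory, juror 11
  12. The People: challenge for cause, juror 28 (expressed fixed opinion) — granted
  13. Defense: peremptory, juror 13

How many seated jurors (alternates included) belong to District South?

Removed: #1, #2, #6, #7, #11, #13, #14, #18, #21, #23, #25, #28.
Seated (9 incl. alternates): #3, #4, #5, #8, #9, #10, #12, #15, #16.
None of those are in District South → 0.

0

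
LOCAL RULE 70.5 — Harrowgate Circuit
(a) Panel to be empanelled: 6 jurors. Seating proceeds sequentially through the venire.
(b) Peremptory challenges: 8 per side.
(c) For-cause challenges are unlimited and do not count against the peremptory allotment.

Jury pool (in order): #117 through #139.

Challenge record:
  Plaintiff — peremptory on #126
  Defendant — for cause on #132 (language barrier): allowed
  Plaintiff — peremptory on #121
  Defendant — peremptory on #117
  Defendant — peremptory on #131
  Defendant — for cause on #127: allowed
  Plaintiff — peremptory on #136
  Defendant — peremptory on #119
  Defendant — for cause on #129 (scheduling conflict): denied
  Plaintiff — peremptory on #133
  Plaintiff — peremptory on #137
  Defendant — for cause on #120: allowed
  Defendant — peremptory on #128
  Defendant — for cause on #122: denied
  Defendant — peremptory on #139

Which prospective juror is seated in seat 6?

Removed: #117, #119, #120, #121, #126, #127, #128, #131, #132, #133, #136, #137, #139. (#122, #129 stay — for-cause denied.)
Seating in order: seats 1–6 → #118, #122, #123, #124, #125, #129.
So seat 6 is #129.

129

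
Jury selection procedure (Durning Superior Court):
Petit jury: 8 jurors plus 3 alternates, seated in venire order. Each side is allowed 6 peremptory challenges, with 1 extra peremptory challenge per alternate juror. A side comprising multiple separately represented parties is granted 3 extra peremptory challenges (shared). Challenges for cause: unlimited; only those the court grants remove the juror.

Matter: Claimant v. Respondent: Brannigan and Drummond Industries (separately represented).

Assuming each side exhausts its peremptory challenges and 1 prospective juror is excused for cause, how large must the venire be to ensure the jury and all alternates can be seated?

33

Seats to fill: 8 + 3 alternates = 11.
Peremptories — Claimant: 6 + 1×3 = 9; Respondent: 6 + 1×3 + 3 = 12; total 21.
For-cause removals: 1.
Minimum venire: 11 + 21 + 1 = 33.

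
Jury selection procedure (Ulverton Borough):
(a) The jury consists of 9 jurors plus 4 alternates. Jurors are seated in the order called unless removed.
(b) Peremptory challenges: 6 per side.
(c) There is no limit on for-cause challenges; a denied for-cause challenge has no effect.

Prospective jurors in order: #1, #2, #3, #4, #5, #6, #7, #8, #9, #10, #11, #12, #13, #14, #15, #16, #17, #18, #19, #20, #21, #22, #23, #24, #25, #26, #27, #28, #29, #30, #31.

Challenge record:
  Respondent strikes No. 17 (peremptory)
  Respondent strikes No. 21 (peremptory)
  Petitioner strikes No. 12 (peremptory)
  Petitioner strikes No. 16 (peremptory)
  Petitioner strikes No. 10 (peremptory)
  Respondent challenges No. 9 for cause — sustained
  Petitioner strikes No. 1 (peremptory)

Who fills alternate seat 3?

18

Removed: #1, #9, #10, #12, #16, #17, #21.
Seating in order: seats 1–9 → #2, #3, #4, #5, #6, #7, #8, #11, #13; alternates → #14, #15, #18, #19.
So alternate 3 is #18.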